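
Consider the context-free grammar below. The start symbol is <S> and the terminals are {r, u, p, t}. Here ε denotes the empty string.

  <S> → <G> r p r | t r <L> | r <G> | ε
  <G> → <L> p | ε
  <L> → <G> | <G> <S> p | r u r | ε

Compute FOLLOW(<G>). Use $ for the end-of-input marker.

FIRST(<S>) = {ε, p, r, t}  (via <G> r p r)
FIRST(<G>) = {ε, p, r, t}  (via <L> p)
FIRST(<L>) = {ε, p, r, t}  (via <G>, <G> <S> p)
FOLLOW(<S>) includes $ since <S> is the start symbol.
FOLLOW(<S>): in <L>→<G> <S> p, <S> is followed by p with FIRST {p}. Thus FOLLOW(<S>) = {$, p}.
FOLLOW(<L>): in <S>→t r <L>, the suffix after <L> is empty, so FOLLOW(<L>) ⊇ FOLLOW(<S>) = {$, p}; in <G>→<L> p, <L> is followed by p with FIRST {p}. Thus FOLLOW(<L>) = {$, p}.
FOLLOW(<G>): in <S>→<G> r p r, <G> is followed by r p r with FIRST {r}; in <S>→r <G>, the suffix after <G> is empty, so FOLLOW(<G>) ⊇ FOLLOW(<S>) = {$, p}; in <L>→<G>, the suffix after <G> is empty, so FOLLOW(<G>) ⊇ FOLLOW(<L>) = {$, p}; in <L>→<G> <S> p, <G> is followed by <S> p with FIRST {p, r, t}. Thus FOLLOW(<G>) = {$, p, r, t}.

{$, p, r, t}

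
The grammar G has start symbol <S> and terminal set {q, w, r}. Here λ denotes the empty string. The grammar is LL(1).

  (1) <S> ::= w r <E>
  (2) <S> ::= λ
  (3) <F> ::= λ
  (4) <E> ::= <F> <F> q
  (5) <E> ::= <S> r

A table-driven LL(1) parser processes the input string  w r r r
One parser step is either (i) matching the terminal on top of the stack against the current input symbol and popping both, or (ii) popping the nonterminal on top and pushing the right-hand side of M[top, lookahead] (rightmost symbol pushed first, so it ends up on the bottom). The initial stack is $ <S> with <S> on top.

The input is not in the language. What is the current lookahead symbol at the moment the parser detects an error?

r

step 1: stack=$ <S>  input=w r r r $  — expand <S> ::= w r <E>
step 2: stack=$ <E> r w  input=w r r r $  — match w
step 3: stack=$ <E> r  input=r r r $  — match r
step 4: stack=$ <E>  input=r r $  — expand <E> ::= <S> r
step 5: stack=$ r <S>  input=r r $  — expand <S> ::= λ
step 6: stack=$ r  input=r r $  — match r
step 7: stack=$  input=r $  — error: stack empty but input remains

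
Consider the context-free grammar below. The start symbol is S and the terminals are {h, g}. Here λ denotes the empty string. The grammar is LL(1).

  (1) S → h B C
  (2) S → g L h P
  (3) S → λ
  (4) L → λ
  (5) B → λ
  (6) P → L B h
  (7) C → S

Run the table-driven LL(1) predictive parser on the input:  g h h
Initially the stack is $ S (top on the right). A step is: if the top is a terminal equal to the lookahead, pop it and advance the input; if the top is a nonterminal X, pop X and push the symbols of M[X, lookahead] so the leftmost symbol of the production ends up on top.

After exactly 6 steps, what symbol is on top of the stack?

     Stack      Input    Action
  1  $ S        g h h $  expand S → g L h P
  2  $ P h L g  g h h $  match g
  3  $ P h L    h h $    expand L → λ
  4  $ P h      h h $    match h
  5  $ P        h $      expand P → L B h
  6  $ h B L    h $      expand L → λ
Stack after step 6: $ h B (top = B).

B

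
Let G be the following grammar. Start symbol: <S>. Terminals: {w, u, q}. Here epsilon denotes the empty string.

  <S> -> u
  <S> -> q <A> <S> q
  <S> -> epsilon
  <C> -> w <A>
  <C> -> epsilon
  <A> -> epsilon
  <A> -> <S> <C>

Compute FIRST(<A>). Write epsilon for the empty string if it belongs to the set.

{epsilon, q, u, w}

FIRST(<S>): from <S>->u we get {u}; from <S>->q <A> <S> q we get {q}; from <S>->epsilon we get {epsilon}. So FIRST(<S>) = {epsilon, q, u}.
FIRST(<C>): from <C>->w <A> we get {w}; from <C>->epsilon we get {epsilon}. So FIRST(<C>) = {epsilon, w}.
FIRST(<A>): from <A>->epsilon we get {epsilon}; from <A>-><S> <C> we get {epsilon, q, u, w}. So FIRST(<A>) = {epsilon, q, u, w}.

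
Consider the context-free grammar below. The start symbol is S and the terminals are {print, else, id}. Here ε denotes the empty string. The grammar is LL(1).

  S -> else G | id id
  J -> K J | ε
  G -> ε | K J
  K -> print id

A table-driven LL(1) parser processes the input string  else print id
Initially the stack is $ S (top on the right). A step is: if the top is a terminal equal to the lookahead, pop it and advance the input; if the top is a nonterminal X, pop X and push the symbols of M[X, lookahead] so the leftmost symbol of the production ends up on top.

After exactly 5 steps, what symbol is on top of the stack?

id

     Stack         Input            Action
  1  $ S           else print id $  expand S -> else G
  2  $ G else      else print id $  match else
  3  $ G           print id $       expand G -> K J
  4  $ J K         print id $       expand K -> print id
  5  $ J id print  print id $       match print
Stack after step 5: $ J id (top = id).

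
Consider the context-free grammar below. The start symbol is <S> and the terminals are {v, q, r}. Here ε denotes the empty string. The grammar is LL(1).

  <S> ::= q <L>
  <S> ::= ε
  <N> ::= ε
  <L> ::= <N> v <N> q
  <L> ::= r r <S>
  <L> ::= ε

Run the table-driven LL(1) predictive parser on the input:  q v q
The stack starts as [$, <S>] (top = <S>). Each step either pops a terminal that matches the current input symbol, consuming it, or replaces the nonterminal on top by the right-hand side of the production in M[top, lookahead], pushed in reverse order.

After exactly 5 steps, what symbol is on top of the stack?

     Stack          Input    Action
  1  $ <S>          q v q $  expand <S> ::= q <L>
  2  $ <L> q        q v q $  match q
  3  $ <L>          v q $    expand <L> ::= <N> v <N> q
  4  $ q <N> v <N>  v q $    expand <N> ::= ε
  5  $ q <N> v      v q $    match v
Stack after step 5: $ q <N> (top = <N>).

<N>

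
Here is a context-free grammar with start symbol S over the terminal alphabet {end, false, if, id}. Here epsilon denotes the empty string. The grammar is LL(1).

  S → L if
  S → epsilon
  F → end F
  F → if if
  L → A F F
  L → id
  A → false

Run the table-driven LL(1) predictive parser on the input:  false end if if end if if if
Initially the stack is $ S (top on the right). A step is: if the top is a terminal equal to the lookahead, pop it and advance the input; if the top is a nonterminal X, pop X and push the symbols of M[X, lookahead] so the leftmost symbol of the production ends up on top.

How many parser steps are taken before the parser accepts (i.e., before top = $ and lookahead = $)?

step 1: stack=$ S  input=false end if if end if if if $  — expand S → L if
step 2: stack=$ if L  input=false end if if end if if if $  — expand L → A F F
step 3: stack=$ if F F A  input=false end if if end if if if $  — expand A → false
step 4: stack=$ if F F false  input=false end if if end if if if $  — match false
step 5: stack=$ if F F  input=end if if end if if if $  — expand F → end F
step 6: stack=$ if F F end  input=end if if end if if if $  — match end
step 7: stack=$ if F F  input=if if end if if if $  — expand F → if if
step 8: stack=$ if F if if  input=if if end if if if $  — match if
step 9: stack=$ if F if  input=if end if if if $  — match if
step 10: stack=$ if F  input=end if if if $  — expand F → end F
step 11: stack=$ if F end  input=end if if if $  — match end
step 12: stack=$ if F  input=if if if $  — expand F → if if
step 13: stack=$ if if if  input=if if if $  — match if
step 14: stack=$ if if  input=if if $  — match if
step 15: stack=$ if  input=if $  — match if
Accept reached after 15 steps.

15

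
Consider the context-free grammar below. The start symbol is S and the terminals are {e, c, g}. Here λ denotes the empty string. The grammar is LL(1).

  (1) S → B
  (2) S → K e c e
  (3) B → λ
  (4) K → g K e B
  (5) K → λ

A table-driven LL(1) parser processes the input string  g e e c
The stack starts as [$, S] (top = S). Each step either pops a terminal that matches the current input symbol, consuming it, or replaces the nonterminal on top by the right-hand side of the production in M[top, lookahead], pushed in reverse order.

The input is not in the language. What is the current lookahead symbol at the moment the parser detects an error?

$

     Stack            Input      Action
  1  $ S              g e e c $  expand S → K e c e
  2  $ e c e K        g e e c $  expand K → g K e B
  3  $ e c e B e K g  g e e c $  match g
  4  $ e c e B e K    e e c $    expand K → λ
  5  $ e c e B e      e e c $    match e
  6  $ e c e B        e c $      expand B → λ
  7  $ e c e          e c $      match e
  8  $ e c            c $        match c
  9  $ e              $          error: top is terminal e but lookahead is $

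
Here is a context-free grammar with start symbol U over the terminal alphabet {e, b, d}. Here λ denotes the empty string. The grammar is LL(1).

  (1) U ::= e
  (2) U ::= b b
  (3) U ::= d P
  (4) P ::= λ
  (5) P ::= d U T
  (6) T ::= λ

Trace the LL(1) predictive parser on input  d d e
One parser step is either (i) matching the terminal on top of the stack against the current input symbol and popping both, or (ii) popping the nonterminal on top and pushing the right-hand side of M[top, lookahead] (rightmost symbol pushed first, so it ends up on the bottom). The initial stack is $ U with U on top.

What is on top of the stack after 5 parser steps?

e

step 1: stack=$ U  input=d d e $  — expand U ::= d P
step 2: stack=$ P d  input=d d e $  — match d
step 3: stack=$ P  input=d e $  — expand P ::= d U T
step 4: stack=$ T U d  input=d e $  — match d
step 5: stack=$ T U  input=e $  — expand U ::= e
Stack after step 5: $ T e (top = e).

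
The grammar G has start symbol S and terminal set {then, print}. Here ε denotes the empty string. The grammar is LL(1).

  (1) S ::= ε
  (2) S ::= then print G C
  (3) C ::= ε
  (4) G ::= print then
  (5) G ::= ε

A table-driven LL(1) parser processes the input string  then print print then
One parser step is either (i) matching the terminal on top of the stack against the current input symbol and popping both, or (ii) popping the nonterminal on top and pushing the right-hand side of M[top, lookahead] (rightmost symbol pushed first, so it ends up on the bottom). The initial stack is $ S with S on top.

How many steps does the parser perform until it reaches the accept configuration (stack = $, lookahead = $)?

     Stack             Input                    Action
  1  $ S               then print print then $  expand S ::= then print G C
  2  $ C G print then  then print print then $  match then
  3  $ C G print       print print then $       match print
  4  $ C G             print then $             expand G ::= print then
  5  $ C then print    print then $             match print
  6  $ C then          then $                   match then
  7  $ C               $                        expand C ::= ε
Accept reached after 7 steps.

7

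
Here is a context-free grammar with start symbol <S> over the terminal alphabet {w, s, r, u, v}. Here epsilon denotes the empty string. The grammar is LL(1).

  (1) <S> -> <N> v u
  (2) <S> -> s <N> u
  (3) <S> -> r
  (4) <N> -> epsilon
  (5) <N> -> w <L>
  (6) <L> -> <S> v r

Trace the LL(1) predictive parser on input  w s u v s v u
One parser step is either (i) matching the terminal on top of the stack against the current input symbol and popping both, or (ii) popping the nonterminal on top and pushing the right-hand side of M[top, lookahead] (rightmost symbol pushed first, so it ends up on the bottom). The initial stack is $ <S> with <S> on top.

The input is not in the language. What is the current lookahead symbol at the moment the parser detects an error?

      Stack              Input            Action
   1  $ <S>              w s u v s v u $  expand <S> -> <N> v u
   2  $ u v <N>          w s u v s v u $  expand <N> -> w <L>
   3  $ u v <L> w        w s u v s v u $  match w
   4  $ u v <L>          s u v s v u $    expand <L> -> <S> v r
   5  $ u v r v <S>      s u v s v u $    expand <S> -> s <N> u
   6  $ u v r v u <N> s  s u v s v u $    match s
   7  $ u v r v u <N>    u v s v u $      expand <N> -> epsilon
   8  $ u v r v u        u v s v u $      match u
   9  $ u v r v          v s v u $        match v
  10  $ u v r            s v u $          error: top is terminal r but lookahead is s

s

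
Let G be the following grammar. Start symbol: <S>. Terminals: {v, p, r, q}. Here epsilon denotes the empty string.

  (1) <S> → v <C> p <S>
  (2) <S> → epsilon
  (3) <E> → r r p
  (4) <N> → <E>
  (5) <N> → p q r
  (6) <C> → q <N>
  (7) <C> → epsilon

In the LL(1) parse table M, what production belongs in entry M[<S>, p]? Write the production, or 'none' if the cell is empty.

none

FIRST(<S>): from <S>→v <C> p <S> we get {v}; from <S>→epsilon we get {epsilon}. So FIRST(<S>) = {epsilon, v}.
FIRST(<E>): from <E>→r r p we get {r}. So FIRST(<E>) = {r}.
FIRST(<C>): from <C>→q <N> we get {q}; from <C>→epsilon we get {epsilon}. So FIRST(<C>) = {epsilon, q}.
FIRST(<N>): from <N>→<E> we get {r}; from <N>→p q r we get {p}. So FIRST(<N>) = {p, r}.
FOLLOW(<S>) includes $ since <S> is the start symbol.
FOLLOW(<S>): in <S>→v <C> p <S>, the suffix after <S> is empty (adds nothing new). Thus FOLLOW(<S>) = {$}.
For <S> → v <C> p <S>: FIRST(v <C> p <S>) = {v}, so it goes in M[<S>, t] for t ∈ {v}.
For <S> → epsilon: FIRST(epsilon) = {epsilon}, so it goes in M[<S>, t] for t ∈ {}; since epsilon ∈ FIRST, also for every t ∈ FOLLOW(<S>) = {$}.
None of these place a production in M[<S>, p].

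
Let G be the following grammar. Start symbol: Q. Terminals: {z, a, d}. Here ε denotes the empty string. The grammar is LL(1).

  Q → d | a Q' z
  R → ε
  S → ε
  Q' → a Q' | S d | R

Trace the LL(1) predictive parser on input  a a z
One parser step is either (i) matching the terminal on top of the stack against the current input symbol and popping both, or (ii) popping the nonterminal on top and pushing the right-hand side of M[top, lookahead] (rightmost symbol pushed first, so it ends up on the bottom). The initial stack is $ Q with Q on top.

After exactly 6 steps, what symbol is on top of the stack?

step 1: stack=$ Q  input=a a z $  — expand Q → a Q' z
step 2: stack=$ z Q' a  input=a a z $  — match a
step 3: stack=$ z Q'  input=a z $  — expand Q' → a Q'
step 4: stack=$ z Q' a  input=a z $  — match a
step 5: stack=$ z Q'  input=z $  — expand Q' → R
step 6: stack=$ z R  input=z $  — expand R → ε
Stack after step 6: $ z (top = z).

z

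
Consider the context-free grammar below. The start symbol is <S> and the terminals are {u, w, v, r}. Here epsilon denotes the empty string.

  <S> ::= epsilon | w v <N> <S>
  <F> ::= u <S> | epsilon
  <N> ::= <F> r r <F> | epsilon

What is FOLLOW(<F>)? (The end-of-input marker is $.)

{$, r, w}

FIRST(<S>): from <S>::=epsilon we get {epsilon}; from <S>::=w v <N> <S> we get {w}. So FIRST(<S>) = {epsilon, w}.
FIRST(<F>): from <F>::=u <S> we get {u}; from <F>::=epsilon we get {epsilon}. So FIRST(<F>) = {epsilon, u}.
FIRST(<N>): from <N>::=<F> r r <F> we get {r, u}; from <N>::=epsilon we get {epsilon}. So FIRST(<N>) = {epsilon, r, u}.
FOLLOW(<S>) includes $ since <S> is the start symbol.
FOLLOW(<S>): in <S>::=w v <N> <S>, the suffix after <S> is empty (adds nothing new); in <F>::=u <S>, the suffix after <S> is empty, so FOLLOW(<S>) ⊇ FOLLOW(<F>) = {$, r, w}. Thus FOLLOW(<S>) = {$, r, w}.
FOLLOW(<N>): in <S>::=w v <N> <S>, <N> is followed by <S> with FIRST {epsilon, w}; in <S>::=w v <N> <S>, the suffix after <N> is nullable, so FOLLOW(<N>) ⊇ FOLLOW(<S>) = {$, r, w}. Thus FOLLOW(<N>) = {$, r, w}.
FOLLOW(<F>): in <N>::=<F> r r <F> (occurrence 1), <F> is followed by r r <F> with FIRST {r}; in <N>::=<F> r r <F> (occurrence 2), the suffix after <F> is empty, so FOLLOW(<F>) ⊇ FOLLOW(<N>) = {$, r, w}. Thus FOLLOW(<F>) = {$, r, w}.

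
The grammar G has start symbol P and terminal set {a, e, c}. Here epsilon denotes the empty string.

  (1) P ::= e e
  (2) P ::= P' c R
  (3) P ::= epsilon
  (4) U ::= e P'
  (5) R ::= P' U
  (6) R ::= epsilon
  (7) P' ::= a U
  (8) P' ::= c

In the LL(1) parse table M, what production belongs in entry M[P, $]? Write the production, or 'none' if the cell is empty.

FIRST(U) = {e}
FIRST(P') = {a, c}
FIRST(P) = {epsilon, a, c, e}  (via P' c R)
FIRST(R) = {epsilon, a, c}  (via P' U)
FOLLOW(P) includes $ since P is the start symbol.
FOLLOW(P): P appears on no right-hand side. Thus FOLLOW(P) = {$}.
For P ::= e e: FIRST(e e) = {e}, so it goes in M[P, t] for t ∈ {e}.
For P ::= P' c R: FIRST(P' c R) = {a, c}, so it goes in M[P, t] for t ∈ {a, c}.
For P ::= epsilon: FIRST(epsilon) = {epsilon}, so it goes in M[P, t] for t ∈ {}; since epsilon ∈ FIRST, also for every t ∈ FOLLOW(P) = {$}.

P ::= epsilon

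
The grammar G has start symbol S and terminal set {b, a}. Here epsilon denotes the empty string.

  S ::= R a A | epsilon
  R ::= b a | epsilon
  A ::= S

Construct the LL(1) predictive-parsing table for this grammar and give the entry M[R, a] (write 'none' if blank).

R ::= epsilon

FIRST(R): from R::=b a we get {b}; from R::=epsilon we get {epsilon}. So FIRST(R) = {epsilon, b}.
FIRST(S): from S::=R a A we get {a, b}; from S::=epsilon we get {epsilon}. So FIRST(S) = {epsilon, a, b}.
FIRST(A): from A::=S we get {epsilon, a, b}. So FIRST(A) = {epsilon, a, b}.
FOLLOW(S) includes $ since S is the start symbol.
FOLLOW(R): in S::=R a A, R is followed by a A with FIRST {a}. Thus FOLLOW(R) = {a}.
For R ::= b a: FIRST(b a) = {b}, so it goes in M[R, t] for t ∈ {b}.
For R ::= epsilon: FIRST(epsilon) = {epsilon}, so it goes in M[R, t] for t ∈ {}; since epsilon ∈ FIRST, also for every t ∈ FOLLOW(R) = {a}.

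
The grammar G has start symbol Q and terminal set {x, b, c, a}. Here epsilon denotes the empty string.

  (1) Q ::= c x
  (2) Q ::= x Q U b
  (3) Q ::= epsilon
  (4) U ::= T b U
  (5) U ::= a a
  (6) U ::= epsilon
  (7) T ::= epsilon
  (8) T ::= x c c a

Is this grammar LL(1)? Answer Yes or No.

No

FIRST(Q) = {epsilon, c, x}
FIRST(U) = {epsilon, a, b, x}
FIRST(T) = {epsilon, x}
FOLLOW(Q) = {$, a, b, x}
FOLLOW(U) = {b}
FOLLOW(T) = {b}
Cell M[Q, x] receives both Q ::= x Q U b and Q ::= epsilon — the grammar is not LL(1).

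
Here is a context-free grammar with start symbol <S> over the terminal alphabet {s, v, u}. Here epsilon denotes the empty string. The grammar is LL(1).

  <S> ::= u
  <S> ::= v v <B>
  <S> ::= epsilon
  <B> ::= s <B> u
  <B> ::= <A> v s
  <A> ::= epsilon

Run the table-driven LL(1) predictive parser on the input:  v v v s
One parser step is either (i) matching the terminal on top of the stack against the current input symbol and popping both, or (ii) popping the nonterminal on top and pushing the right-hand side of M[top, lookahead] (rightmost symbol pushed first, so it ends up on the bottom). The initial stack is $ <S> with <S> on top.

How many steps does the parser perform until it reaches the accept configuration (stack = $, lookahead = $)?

step 1: stack=$ <S>  input=v v v s $  — expand <S> ::= v v <B>
step 2: stack=$ <B> v v  input=v v v s $  — match v
step 3: stack=$ <B> v  input=v v s $  — match v
step 4: stack=$ <B>  input=v s $  — expand <B> ::= <A> v s
step 5: stack=$ s v <A>  input=v s $  — expand <A> ::= epsilon
step 6: stack=$ s v  input=v s $  — match v
step 7: stack=$ s  input=s $  — match s
Accept reached after 7 steps.

7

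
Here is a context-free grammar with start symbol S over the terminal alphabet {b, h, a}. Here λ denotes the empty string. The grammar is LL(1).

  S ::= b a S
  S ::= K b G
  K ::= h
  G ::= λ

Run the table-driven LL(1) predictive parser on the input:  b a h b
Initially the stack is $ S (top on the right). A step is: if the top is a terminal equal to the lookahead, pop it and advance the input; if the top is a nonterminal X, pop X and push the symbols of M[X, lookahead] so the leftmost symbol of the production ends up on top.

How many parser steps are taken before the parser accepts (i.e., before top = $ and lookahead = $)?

8

step 1: stack=$ S  input=b a h b $  — expand S ::= b a S
step 2: stack=$ S a b  input=b a h b $  — match b
step 3: stack=$ S a  input=a h b $  — match a
step 4: stack=$ S  input=h b $  — expand S ::= K b G
step 5: stack=$ G b K  input=h b $  — expand K ::= h
step 6: stack=$ G b h  input=h b $  — match h
step 7: stack=$ G b  input=b $  — match b
step 8: stack=$ G  input=$  — expand G ::= λ
Accept reached after 8 steps.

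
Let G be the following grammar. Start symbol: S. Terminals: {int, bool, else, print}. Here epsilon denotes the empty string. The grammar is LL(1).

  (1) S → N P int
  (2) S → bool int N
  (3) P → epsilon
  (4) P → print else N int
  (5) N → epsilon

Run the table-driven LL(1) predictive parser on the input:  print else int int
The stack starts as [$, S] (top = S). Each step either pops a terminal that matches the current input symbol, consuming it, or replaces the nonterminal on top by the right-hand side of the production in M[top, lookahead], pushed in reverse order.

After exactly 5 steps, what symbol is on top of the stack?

     Stack                   Input                 Action
  1  $ S                     print else int int $  expand S → N P int
  2  $ int P N               print else int int $  expand N → epsilon
  3  $ int P                 print else int int $  expand P → print else N int
  4  $ int int N else print  print else int int $  match print
  5  $ int int N else        else int int $        match else
Stack after step 5: $ int int N (top = N).

N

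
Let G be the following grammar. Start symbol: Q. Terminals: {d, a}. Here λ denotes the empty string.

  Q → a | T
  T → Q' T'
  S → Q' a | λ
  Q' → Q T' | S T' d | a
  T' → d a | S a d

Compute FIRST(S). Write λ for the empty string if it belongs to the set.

FIRST(Q): from Q→a we get {a}; from Q→T we get {a, d}. So FIRST(Q) = {a, d}.
FIRST(T): from T→Q' T' we get {a, d}. So FIRST(T) = {a, d}.
FIRST(S): from S→Q' a we get {a, d}; from S→λ we get {λ}. So FIRST(S) = {λ, a, d}.
FIRST(T'): from T'→d a we get {d}; from T'→S a d we get {a, d}. So FIRST(T') = {a, d}.
FIRST(Q'): from Q'→Q T' we get {a, d}; from Q'→S T' d we get {a, d}; from Q'→a we get {a}. So FIRST(Q') = {a, d}.

{λ, a, d}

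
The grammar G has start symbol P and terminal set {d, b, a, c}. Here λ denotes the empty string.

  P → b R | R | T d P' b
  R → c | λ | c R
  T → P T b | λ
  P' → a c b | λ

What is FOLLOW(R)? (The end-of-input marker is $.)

{$, b, c, d}

FIRST(R): from R→c we get {c}; from R→λ we get {λ}; from R→c R we get {c}. So FIRST(R) = {λ, c}.
FIRST(P'): from P'→a c b we get {a}; from P'→λ we get {λ}. So FIRST(P') = {λ, a}.
FIRST(P): from P→b R we get {b}; from P→R we get {λ, c}; from P→T d P' b we get {b, c, d}. So FIRST(P) = {λ, b, c, d}.
FIRST(T): from T→P T b we get {b, c, d}; from T→λ we get {λ}. So FIRST(T) = {λ, b, c, d}.
FOLLOW(P) includes $ since P is the start symbol.
FOLLOW(P): in T→P T b, P is followed by T b with FIRST {b, c, d}. Thus FOLLOW(P) = {$, b, c, d}.
FOLLOW(R): in P→b R, the suffix after R is empty, so FOLLOW(R) ⊇ FOLLOW(P) = {$, b, c, d}; in P→R, the suffix after R is empty, so FOLLOW(R) ⊇ FOLLOW(P) = {$, b, c, d}; in R→c R, the suffix after R is empty (adds nothing new). Thus FOLLOW(R) = {$, b, c, d}.
FOLLOW(T): in P→T d P' b, T is followed by d P' b with FIRST {d}; in T→P T b, T is followed by b with FIRST {b}. Thus FOLLOW(T) = {b, d}.
FOLLOW(P'): in P→T d P' b, P' is followed by b with FIRST {b}. Thus FOLLOW(P') = {b}.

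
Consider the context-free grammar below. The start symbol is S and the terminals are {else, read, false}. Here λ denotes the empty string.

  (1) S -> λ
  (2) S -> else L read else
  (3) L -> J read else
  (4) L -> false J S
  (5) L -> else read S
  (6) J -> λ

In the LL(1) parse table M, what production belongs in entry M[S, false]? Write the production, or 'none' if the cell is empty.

none

FIRST(S) = {λ, else}
FIRST(J) = {λ}
FIRST(L) = {else, false, read}  (via J read else)
FOLLOW(S) includes $ since S is the start symbol.
FOLLOW(L): in S->else L read else, L is followed by read else with FIRST {read}. Thus FOLLOW(L) = {read}.
FOLLOW(S): in L->false J S, the suffix after S is empty, so FOLLOW(S) ⊇ FOLLOW(L) = {read}; in L->else read S, the suffix after S is empty, so FOLLOW(S) ⊇ FOLLOW(L) = {read}. Thus FOLLOW(S) = {$, read}.
For S -> λ: FIRST(λ) = {λ}, so it goes in M[S, t] for t ∈ {}; since λ ∈ FIRST, also for every t ∈ FOLLOW(S) = {$, read}.
For S -> else L read else: FIRST(else L read else) = {else}, so it goes in M[S, t] for t ∈ {else}.
None of these place a production in M[S, false].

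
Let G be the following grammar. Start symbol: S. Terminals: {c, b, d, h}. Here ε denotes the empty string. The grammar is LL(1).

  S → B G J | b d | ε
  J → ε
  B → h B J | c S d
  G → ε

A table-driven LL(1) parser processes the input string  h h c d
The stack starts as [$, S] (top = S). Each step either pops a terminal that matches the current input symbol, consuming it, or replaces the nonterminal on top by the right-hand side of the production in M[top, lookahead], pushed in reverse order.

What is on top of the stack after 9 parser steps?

step 1: stack=$ S  input=h h c d $  — expand S → B G J
step 2: stack=$ J G B  input=h h c d $  — expand B → h B J
step 3: stack=$ J G J B h  input=h h c d $  — match h
step 4: stack=$ J G J B  input=h c d $  — expand B → h B J
step 5: stack=$ J G J J B h  input=h c d $  — match h
step 6: stack=$ J G J J B  input=c d $  — expand B → c S d
step 7: stack=$ J G J J d S c  input=c d $  — match c
step 8: stack=$ J G J J d S  input=d $  — expand S → ε
step 9: stack=$ J G J J d  input=d $  — match d
Stack after step 9: $ J G J J (top = J).

J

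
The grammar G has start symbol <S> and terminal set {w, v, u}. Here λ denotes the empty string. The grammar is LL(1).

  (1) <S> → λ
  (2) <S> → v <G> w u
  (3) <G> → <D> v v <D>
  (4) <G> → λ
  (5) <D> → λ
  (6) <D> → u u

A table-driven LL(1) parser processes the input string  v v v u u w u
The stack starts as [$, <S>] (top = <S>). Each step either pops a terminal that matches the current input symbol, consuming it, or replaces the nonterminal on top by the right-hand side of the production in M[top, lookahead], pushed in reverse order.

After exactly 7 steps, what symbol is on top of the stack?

u

step 1: stack=$ <S>  input=v v v u u w u $  — expand <S> → v <G> w u
step 2: stack=$ u w <G> v  input=v v v u u w u $  — match v
step 3: stack=$ u w <G>  input=v v u u w u $  — expand <G> → <D> v v <D>
step 4: stack=$ u w <D> v v <D>  input=v v u u w u $  — expand <D> → λ
step 5: stack=$ u w <D> v v  input=v v u u w u $  — match v
step 6: stack=$ u w <D> v  input=v u u w u $  — match v
step 7: stack=$ u w <D>  input=u u w u $  — expand <D> → u u
Stack after step 7: $ u w u u (top = u).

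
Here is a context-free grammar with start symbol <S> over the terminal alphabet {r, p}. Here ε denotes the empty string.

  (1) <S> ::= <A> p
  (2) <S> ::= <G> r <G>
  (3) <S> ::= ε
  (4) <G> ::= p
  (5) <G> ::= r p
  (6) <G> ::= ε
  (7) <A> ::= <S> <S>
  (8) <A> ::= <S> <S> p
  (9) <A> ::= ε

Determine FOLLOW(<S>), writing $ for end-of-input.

{$, p, r}

FIRST(<G>): from <G>::=p we get {p}; from <G>::=r p we get {r}; from <G>::=ε we get {ε}. So FIRST(<G>) = {ε, p, r}.
FIRST(<S>): from <S>::=<A> p we get {p, r}; from <S>::=<G> r <G> we get {p, r}; from <S>::=ε we get {ε}. So FIRST(<S>) = {ε, p, r}.
FIRST(<A>): from <A>::=<S> <S> we get {ε, p, r}; from <A>::=<S> <S> p we get {p, r}; from <A>::=ε we get {ε}. So FIRST(<A>) = {ε, p, r}.
FOLLOW(<S>) includes $ since <S> is the start symbol.
FOLLOW(<A>): in <S>::=<A> p, <A> is followed by p with FIRST {p}. Thus FOLLOW(<A>) = {p}.
FOLLOW(<S>): in <A>::=<S> <S> (occurrence 1), <S> is followed by <S> with FIRST {ε, p, r}; in <A>::=<S> <S> (occurrence 1), the suffix after <S> is nullable, so FOLLOW(<S>) ⊇ FOLLOW(<A>) = {p}; in <A>::=<S> <S> (occurrence 2), the suffix after <S> is empty, so FOLLOW(<S>) ⊇ FOLLOW(<A>) = {p}; in <A>::=<S> <S> p (occurrence 1), <S> is followed by <S> p with FIRST {p, r}; in <A>::=<S> <S> p (occurrence 2), <S> is followed by p with FIRST {p}. Thus FOLLOW(<S>) = {$, p, r}.
FOLLOW(<G>): in <S>::=<G> r <G> (occurrence 1), <G> is followed by r <G> with FIRST {r}; in <S>::=<G> r <G> (occurrence 2), the suffix after <G> is empty, so FOLLOW(<G>) ⊇ FOLLOW(<S>) = {$, p, r}. Thus FOLLOW(<G>) = {$, p, r}.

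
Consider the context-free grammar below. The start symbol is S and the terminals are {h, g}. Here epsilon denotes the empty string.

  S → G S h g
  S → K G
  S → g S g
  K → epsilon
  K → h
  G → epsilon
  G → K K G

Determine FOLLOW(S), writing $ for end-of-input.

{$, g, h}

FIRST(K) = {epsilon, h}
FIRST(G) = {epsilon, h}  (via K K G)
FIRST(S) = {epsilon, g, h}  (via G S h g, K G)
FOLLOW(S) includes $ since S is the start symbol.
FOLLOW(S): in S→G S h g, S is followed by h g with FIRST {h}; in S→g S g, S is followed by g with FIRST {g}. Thus FOLLOW(S) = {$, g, h}.
FOLLOW(G): in S→G S h g, G is followed by S h g with FIRST {g, h}; in S→K G, the suffix after G is empty, so FOLLOW(G) ⊇ FOLLOW(S) = {$, g, h}; in G→K K G, the suffix after G is empty (adds nothing new). Thus FOLLOW(G) = {$, g, h}.
FOLLOW(K): in S→K G, K is followed by G with FIRST {epsilon, h}; in S→K G, the suffix after K is nullable, so FOLLOW(K) ⊇ FOLLOW(S) = {$, g, h}; in G→K K G (occurrence 1), K is followed by K G with FIRST {epsilon, h}; in G→K K G (occurrence 1), the suffix after K is nullable, so FOLLOW(K) ⊇ FOLLOW(G) = {$, g, h}; in G→K K G (occurrence 2), K is followed by G with FIRST {epsilon, h}; in G→K K G (occurrence 2), the suffix after K is nullable, so FOLLOW(K) ⊇ FOLLOW(G) = {$, g, h}. Thus FOLLOW(K) = {$, g, h}.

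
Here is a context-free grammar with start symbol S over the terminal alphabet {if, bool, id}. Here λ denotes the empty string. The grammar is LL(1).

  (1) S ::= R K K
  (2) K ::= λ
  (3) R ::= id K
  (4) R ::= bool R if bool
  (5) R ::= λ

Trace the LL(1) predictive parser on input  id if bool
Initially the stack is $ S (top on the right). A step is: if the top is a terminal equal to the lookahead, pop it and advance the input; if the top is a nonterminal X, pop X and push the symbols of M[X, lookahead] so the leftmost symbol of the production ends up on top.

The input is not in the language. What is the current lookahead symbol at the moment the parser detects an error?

if

step 1: stack=$ S  input=id if bool $  — expand S ::= R K K
step 2: stack=$ K K R  input=id if bool $  — expand R ::= id K
step 3: stack=$ K K K id  input=id if bool $  — match id
step 4: stack=$ K K K  input=if bool $  — expand K ::= λ
step 5: stack=$ K K  input=if bool $  — expand K ::= λ
step 6: stack=$ K  input=if bool $  — expand K ::= λ
step 7: stack=$  input=if bool $  — error: stack empty but input remains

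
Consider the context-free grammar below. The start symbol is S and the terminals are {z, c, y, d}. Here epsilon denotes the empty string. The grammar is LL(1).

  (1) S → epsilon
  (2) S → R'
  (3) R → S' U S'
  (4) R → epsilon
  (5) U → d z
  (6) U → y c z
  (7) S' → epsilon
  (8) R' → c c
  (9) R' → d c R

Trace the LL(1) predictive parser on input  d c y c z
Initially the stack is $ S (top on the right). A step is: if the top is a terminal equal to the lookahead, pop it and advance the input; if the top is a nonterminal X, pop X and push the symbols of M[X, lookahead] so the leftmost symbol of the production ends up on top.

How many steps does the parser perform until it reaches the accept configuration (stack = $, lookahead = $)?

11

      Stack       Input        Action
   1  $ S         d c y c z $  expand S → R'
   2  $ R'        d c y c z $  expand R' → d c R
   3  $ R c d     d c y c z $  match d
   4  $ R c       c y c z $    match c
   5  $ R         y c z $      expand R → S' U S'
   6  $ S' U S'   y c z $      expand S' → epsilon
   7  $ S' U      y c z $      expand U → y c z
   8  $ S' z c y  y c z $      match y
   9  $ S' z c    c z $        match c
  10  $ S' z      z $          match z
  11  $ S'        $            expand S' → epsilon
Accept reached after 11 steps.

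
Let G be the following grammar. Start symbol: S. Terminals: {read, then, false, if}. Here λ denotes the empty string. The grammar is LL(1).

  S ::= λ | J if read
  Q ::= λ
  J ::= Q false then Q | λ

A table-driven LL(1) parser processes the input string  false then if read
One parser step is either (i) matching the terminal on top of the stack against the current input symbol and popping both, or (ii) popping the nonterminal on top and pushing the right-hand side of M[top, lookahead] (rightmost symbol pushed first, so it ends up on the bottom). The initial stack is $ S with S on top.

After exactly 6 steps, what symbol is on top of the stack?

step 1: stack=$ S  input=false then if read $  — expand S ::= J if read
step 2: stack=$ read if J  input=false then if read $  — expand J ::= Q false then Q
step 3: stack=$ read if Q then false Q  input=false then if read $  — expand Q ::= λ
step 4: stack=$ read if Q then false  input=false then if read $  — match false
step 5: stack=$ read if Q then  input=then if read $  — match then
step 6: stack=$ read if Q  input=if read $  — expand Q ::= λ
Stack after step 6: $ read if (top = if).

if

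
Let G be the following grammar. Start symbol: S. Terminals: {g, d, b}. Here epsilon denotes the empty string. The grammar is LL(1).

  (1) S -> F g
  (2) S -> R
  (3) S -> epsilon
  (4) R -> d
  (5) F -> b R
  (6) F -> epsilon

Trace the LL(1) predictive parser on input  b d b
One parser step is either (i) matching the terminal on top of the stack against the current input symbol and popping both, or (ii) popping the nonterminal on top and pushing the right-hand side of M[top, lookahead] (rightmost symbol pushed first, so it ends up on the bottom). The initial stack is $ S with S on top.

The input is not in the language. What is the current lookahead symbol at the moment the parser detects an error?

b

     Stack    Input    Action
  1  $ S      b d b $  expand S -> F g
  2  $ g F    b d b $  expand F -> b R
  3  $ g R b  b d b $  match b
  4  $ g R    d b $    expand R -> d
  5  $ g d    d b $    match d
  6  $ g      b $      error: top is terminal g but lookahead is b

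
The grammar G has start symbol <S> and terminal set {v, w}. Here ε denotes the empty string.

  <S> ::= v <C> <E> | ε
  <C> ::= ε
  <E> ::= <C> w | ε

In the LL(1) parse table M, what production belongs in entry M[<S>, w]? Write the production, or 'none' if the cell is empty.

FIRST(<S>): from <S>::=v <C> <E> we get {v}; from <S>::=ε we get {ε}. So FIRST(<S>) = {ε, v}.
FIRST(<C>): from <C>::=ε we get {ε}. So FIRST(<C>) = {ε}.
FIRST(<E>): from <E>::=<C> w we get {w}; from <E>::=ε we get {ε}. So FIRST(<E>) = {ε, w}.
FOLLOW(<S>) includes $ since <S> is the start symbol.
FOLLOW(<S>): <S> appears on no right-hand side. Thus FOLLOW(<S>) = {$}.
For <S> ::= v <C> <E>: FIRST(v <C> <E>) = {v}, so it goes in M[<S>, t] for t ∈ {v}.
For <S> ::= ε: FIRST(ε) = {ε}, so it goes in M[<S>, t] for t ∈ {}; since ε ∈ FIRST, also for every t ∈ FOLLOW(<S>) = {$}.
None of these place a production in M[<S>, w].

none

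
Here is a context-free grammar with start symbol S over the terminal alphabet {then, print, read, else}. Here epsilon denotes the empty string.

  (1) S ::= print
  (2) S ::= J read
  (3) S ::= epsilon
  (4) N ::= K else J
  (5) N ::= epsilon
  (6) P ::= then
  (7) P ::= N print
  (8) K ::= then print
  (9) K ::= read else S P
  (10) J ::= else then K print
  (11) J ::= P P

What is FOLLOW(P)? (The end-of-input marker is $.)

{else, print, read, then}

FIRST(K): from K::=then print we get {then}; from K::=read else S P we get {read}. So FIRST(K) = {read, then}.
FIRST(N): from N::=K else J we get {read, then}; from N::=epsilon we get {epsilon}. So FIRST(N) = {epsilon, read, then}.
FIRST(P): from P::=then we get {then}; from P::=N print we get {print, read, then}. So FIRST(P) = {print, read, then}.
FIRST(J): from J::=else then K print we get {else}; from J::=P P we get {print, read, then}. So FIRST(J) = {else, print, read, then}.
FIRST(S): from S::=print we get {print}; from S::=J read we get {else, print, read, then}; from S::=epsilon we get {epsilon}. So FIRST(S) = {epsilon, else, print, read, then}.
FOLLOW(S) includes $ since S is the start symbol.
FOLLOW(S): in K::=read else S P, S is followed by P with FIRST {print, read, then}. Thus FOLLOW(S) = {$, print, read, then}.
FOLLOW(N): in P::=N print, N is followed by print with FIRST {print}. Thus FOLLOW(N) = {print}.
FOLLOW(K): in N::=K else J, K is followed by else J with FIRST {else}; in J::=else then K print, K is followed by print with FIRST {print}. Thus FOLLOW(K) = {else, print}.
FOLLOW(J): in S::=J read, J is followed by read with FIRST {read}; in N::=K else J, the suffix after J is empty, so FOLLOW(J) ⊇ FOLLOW(N) = {print}. Thus FOLLOW(J) = {print, read}.
FOLLOW(P): in K::=read else S P, the suffix after P is empty, so FOLLOW(P) ⊇ FOLLOW(K) = {else, print}; in J::=P P (occurrence 1), P is followed by P with FIRST {print, read, then}; in J::=P P (occurrence 2), the suffix after P is empty, so FOLLOW(P) ⊇ FOLLOW(J) = {print, read}. Thus FOLLOW(P) = {else, print, read, then}.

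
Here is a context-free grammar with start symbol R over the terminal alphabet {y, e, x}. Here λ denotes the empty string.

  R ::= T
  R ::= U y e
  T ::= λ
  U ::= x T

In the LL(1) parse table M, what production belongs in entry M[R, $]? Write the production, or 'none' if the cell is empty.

FIRST(T): from T::=λ we get {λ}. So FIRST(T) = {λ}.
FIRST(U): from U::=x T we get {x}. So FIRST(U) = {x}.
FIRST(R): from R::=T we get {λ}; from R::=U y e we get {x}. So FIRST(R) = {λ, x}.
FOLLOW(R) includes $ since R is the start symbol.
FOLLOW(R): R appears on no right-hand side. Thus FOLLOW(R) = {$}.
For R ::= T: FIRST(T) = {λ}, so it goes in M[R, t] for t ∈ {}; since λ ∈ FIRST, also for every t ∈ FOLLOW(R) = {$}.
For R ::= U y e: FIRST(U y e) = {x}, so it goes in M[R, t] for t ∈ {x}.

R ::= T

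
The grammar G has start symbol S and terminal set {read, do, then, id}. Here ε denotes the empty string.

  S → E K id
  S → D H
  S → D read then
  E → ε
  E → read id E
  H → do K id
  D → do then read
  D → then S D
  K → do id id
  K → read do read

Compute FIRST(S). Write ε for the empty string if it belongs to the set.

{do, read, then}

FIRST(E) = {ε, read}
FIRST(H) = {do}
FIRST(D) = {do, then}
FIRST(K) = {do, read}
FIRST(S) = {do, read, then}  (via E K id, D H, D read then)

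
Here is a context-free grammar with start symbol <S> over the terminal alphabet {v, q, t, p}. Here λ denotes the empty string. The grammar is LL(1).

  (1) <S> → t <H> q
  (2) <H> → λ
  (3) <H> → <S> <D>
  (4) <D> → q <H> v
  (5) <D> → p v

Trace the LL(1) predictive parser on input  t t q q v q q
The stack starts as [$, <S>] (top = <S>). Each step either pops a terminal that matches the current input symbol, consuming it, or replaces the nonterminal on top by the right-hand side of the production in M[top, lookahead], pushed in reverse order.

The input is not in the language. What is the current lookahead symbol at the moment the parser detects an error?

step 1: stack=$ <S>  input=t t q q v q q $  — expand <S> → t <H> q
step 2: stack=$ q <H> t  input=t t q q v q q $  — match t
step 3: stack=$ q <H>  input=t q q v q q $  — expand <H> → <S> <D>
step 4: stack=$ q <D> <S>  input=t q q v q q $  — expand <S> → t <H> q
step 5: stack=$ q <D> q <H> t  input=t q q v q q $  — match t
step 6: stack=$ q <D> q <H>  input=q q v q q $  — expand <H> → λ
step 7: stack=$ q <D> q  input=q q v q q $  — match q
step 8: stack=$ q <D>  input=q v q q $  — expand <D> → q <H> v
step 9: stack=$ q v <H> q  input=q v q q $  — match q
step 10: stack=$ q v <H>  input=v q q $  — expand <H> → λ
step 11: stack=$ q v  input=v q q $  — match v
step 12: stack=$ q  input=q q $  — match q
step 13: stack=$  input=q $  — error: stack empty but input remains

q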